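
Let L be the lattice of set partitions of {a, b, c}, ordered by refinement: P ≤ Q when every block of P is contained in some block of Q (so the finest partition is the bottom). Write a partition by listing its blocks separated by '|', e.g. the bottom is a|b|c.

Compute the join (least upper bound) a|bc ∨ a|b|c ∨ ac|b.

abc

The join of a|bc, a|b|c, ac|b merges any blocks that overlap across the partitions, giving abc.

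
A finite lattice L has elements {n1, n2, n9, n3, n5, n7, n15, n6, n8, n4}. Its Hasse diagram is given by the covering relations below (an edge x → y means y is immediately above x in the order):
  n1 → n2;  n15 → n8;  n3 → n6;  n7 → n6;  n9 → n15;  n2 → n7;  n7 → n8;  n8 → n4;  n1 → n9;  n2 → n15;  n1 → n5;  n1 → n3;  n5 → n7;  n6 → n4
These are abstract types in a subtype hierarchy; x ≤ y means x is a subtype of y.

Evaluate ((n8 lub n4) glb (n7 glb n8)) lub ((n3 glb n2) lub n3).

n8 ∨ n4 = n4
n7 ∧ n8 = n7
n4 ∧ n7 = n7
n3 ∧ n2 = n1
n1 ∨ n3 = n3
n7 ∨ n3 = n6

n6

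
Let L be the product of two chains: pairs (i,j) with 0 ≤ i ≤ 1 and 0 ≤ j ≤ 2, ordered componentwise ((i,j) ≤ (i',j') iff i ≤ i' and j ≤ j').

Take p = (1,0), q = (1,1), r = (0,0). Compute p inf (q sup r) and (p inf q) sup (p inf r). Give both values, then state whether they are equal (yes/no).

(1,0); (1,0); yes

q sup r = (1,1), so p inf (q sup r) = (1,0) inf (1,1) = (1,0).
p inf q = (1,0) and p inf r = (0,0), so (p inf q) sup (p inf r) = (1,0) sup (0,0) = (1,0).
Equal: yes.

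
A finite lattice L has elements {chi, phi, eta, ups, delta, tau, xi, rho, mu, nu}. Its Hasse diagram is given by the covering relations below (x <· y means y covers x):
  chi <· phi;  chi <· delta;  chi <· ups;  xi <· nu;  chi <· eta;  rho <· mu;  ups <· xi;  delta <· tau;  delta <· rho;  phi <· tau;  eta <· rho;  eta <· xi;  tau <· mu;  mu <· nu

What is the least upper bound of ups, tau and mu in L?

nu

Common upper bounds of {ups, tau, mu}: nu.
The least among these is nu.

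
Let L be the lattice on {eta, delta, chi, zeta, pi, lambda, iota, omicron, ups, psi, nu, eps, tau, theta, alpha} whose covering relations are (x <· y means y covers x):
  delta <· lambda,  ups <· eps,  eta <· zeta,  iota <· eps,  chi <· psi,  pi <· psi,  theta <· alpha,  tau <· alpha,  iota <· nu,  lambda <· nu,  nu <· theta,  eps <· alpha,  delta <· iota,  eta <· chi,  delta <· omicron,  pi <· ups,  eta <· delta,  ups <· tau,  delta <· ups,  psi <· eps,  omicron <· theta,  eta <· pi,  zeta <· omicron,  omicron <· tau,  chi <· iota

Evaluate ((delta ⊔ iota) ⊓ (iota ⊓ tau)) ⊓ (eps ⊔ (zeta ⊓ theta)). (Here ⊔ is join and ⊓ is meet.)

delta

delta ∨ iota = iota
iota ∧ tau = delta
iota ∧ delta = delta
zeta ∧ theta = zeta
eps ∨ zeta = alpha
delta ∧ alpha = delta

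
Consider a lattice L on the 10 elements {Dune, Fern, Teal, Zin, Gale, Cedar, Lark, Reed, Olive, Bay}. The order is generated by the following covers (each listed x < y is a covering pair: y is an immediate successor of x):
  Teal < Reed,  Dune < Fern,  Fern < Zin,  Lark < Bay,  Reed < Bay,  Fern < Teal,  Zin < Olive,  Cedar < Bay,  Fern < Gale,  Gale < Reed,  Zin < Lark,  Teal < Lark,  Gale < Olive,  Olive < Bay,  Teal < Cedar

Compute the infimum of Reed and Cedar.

Teal

Common lower bounds of {Reed, Cedar}: Dune, Fern, Teal.
The greatest among these is Teal.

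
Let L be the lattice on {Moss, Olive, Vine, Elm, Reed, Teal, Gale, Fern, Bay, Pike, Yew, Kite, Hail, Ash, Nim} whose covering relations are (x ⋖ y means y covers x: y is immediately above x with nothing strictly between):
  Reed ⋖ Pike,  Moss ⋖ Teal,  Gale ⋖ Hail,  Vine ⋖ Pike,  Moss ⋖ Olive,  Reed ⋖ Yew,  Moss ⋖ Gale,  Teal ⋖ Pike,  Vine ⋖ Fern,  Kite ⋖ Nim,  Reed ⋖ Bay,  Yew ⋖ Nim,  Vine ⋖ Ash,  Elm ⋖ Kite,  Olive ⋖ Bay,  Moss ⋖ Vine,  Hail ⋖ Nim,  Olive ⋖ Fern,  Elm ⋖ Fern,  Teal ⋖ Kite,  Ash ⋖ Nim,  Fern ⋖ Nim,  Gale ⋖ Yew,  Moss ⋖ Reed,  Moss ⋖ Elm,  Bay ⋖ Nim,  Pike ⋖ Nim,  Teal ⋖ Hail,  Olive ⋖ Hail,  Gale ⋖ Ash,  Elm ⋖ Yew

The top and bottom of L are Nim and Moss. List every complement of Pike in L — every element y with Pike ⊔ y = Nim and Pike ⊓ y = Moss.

Need y with Pike ∨ y = Nim and Pike ∧ y = Moss.
Checking each element gives: Elm, Gale, Olive.

Elm, Gale, Olive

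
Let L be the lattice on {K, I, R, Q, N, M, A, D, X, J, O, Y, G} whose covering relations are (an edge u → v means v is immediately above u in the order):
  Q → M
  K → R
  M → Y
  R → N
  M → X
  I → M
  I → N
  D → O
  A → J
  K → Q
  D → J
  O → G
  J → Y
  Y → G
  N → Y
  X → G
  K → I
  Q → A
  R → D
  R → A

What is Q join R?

A

Common upper bounds of {Q, R}: A, G, J, Y.
The least among these is A.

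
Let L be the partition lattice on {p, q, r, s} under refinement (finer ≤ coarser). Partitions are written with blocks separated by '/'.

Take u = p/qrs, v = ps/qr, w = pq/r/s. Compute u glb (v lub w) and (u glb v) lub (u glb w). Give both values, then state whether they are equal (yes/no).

p/qrs; p/qr/s; no

v lub w = pqrs, so u glb (v lub w) = p/qrs glb pqrs = p/qrs.
u glb v = p/qr/s and u glb w = p/q/r/s, so (u glb v) lub (u glb w) = p/qr/s lub p/q/r/s = p/qr/s.
Equal: no.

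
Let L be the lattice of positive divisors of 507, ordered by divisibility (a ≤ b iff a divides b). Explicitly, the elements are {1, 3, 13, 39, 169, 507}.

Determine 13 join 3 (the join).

39

In the divisibility order, the join is the least common multiple: lcm(13, 3) = 39.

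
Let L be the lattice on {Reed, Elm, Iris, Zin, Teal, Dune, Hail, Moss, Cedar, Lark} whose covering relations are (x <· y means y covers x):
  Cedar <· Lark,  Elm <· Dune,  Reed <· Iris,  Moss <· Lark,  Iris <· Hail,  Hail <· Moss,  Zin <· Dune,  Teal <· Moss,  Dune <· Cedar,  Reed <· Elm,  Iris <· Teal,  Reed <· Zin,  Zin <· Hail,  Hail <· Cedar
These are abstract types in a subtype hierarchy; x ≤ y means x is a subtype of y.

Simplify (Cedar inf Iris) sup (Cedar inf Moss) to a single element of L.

Hail

Cedar ∧ Iris = Iris
Cedar ∧ Moss = Hail
Iris ∨ Hail = Hail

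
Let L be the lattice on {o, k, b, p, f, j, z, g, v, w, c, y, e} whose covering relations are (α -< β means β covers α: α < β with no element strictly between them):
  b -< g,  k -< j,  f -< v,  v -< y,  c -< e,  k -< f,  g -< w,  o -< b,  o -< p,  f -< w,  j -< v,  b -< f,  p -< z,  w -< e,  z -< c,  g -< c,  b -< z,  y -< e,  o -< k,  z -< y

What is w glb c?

Common lower bounds of {w, c}: b, g, o.
The greatest among these is g.

g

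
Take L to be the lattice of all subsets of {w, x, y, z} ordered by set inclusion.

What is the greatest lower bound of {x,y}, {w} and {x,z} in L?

Under ⊆, meet is intersection: {x,y} ∩ {w} ∩ {x,z} = ∅.

∅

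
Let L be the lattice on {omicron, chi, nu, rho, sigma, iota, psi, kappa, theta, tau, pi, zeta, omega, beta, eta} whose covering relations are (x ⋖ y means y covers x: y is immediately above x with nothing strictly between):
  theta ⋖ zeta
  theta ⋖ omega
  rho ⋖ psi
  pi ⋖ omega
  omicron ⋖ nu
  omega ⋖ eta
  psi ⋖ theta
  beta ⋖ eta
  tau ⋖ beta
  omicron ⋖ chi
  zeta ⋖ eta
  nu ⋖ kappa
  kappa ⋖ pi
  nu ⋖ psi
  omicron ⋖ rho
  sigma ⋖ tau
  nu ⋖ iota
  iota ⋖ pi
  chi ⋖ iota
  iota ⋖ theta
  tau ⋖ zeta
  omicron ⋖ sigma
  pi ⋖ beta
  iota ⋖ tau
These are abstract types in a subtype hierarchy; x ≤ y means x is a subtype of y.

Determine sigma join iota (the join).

Common upper bounds of {sigma, iota}: beta, eta, tau, zeta.
The least among these is tau.

tau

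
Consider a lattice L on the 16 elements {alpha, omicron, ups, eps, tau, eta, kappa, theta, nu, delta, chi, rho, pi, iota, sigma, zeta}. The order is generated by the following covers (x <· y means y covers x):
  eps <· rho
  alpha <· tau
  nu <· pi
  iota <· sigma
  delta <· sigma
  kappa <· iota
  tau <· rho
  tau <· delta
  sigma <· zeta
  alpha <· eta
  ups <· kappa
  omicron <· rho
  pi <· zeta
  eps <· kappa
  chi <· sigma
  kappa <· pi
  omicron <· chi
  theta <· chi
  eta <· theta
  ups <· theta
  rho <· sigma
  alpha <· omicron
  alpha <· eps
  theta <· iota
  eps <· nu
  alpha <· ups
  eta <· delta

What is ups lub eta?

Common upper bounds of {ups, eta}: chi, iota, sigma, theta, zeta.
The least among these is theta.

theta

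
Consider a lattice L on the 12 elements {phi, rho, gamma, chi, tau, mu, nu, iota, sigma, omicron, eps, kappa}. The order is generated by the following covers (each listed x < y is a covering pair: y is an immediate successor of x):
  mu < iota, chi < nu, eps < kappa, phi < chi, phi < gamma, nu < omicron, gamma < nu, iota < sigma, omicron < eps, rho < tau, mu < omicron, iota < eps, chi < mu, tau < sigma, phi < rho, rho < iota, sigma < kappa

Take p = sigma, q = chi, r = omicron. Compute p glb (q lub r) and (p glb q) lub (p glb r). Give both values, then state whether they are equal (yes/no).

mu; mu; yes

q lub r = omicron, so p glb (q lub r) = sigma glb omicron = mu.
p glb q = chi and p glb r = mu, so (p glb q) lub (p glb r) = chi lub mu = mu.
Equal: yes.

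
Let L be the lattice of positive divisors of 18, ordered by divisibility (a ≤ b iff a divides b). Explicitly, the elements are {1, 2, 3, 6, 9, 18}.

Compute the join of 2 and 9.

18

In the divisibility order, the join is the least common multiple: lcm(2, 9) = 18.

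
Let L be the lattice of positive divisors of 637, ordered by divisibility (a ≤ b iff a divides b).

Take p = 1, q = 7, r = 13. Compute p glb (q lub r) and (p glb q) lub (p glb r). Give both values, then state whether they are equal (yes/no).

q lub r = 91, so p glb (q lub r) = 1 glb 91 = 1.
p glb q = 1 and p glb r = 1, so (p glb q) lub (p glb r) = 1 lub 1 = 1.
Equal: yes.

1; 1; yes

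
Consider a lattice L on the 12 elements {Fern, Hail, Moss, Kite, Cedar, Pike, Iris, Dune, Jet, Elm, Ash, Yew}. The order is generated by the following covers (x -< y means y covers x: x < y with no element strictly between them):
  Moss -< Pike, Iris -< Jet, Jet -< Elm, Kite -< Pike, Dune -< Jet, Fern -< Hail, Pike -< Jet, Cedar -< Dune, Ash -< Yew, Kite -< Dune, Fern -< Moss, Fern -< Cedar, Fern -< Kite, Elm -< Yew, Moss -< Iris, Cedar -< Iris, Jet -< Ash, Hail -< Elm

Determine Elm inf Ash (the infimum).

Jet

Common lower bounds of {Elm, Ash}: Cedar, Dune, Fern, Iris, Jet, Kite, Moss, Pike.
The greatest among these is Jet.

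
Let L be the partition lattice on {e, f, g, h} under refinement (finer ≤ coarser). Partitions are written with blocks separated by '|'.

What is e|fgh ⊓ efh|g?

Common lower bounds of {e|fgh, efh|g}: e|fh|g, e|f|g|h.
The greatest among these is e|fh|g.

e|fh|g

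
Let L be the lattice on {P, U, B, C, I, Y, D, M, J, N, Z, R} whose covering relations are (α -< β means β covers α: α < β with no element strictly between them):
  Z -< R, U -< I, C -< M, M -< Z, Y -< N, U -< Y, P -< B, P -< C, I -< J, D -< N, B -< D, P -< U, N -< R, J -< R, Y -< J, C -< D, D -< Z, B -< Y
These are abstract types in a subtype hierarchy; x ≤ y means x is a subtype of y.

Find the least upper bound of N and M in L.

Common upper bounds of {N, M}: R.
The least among these is R.

R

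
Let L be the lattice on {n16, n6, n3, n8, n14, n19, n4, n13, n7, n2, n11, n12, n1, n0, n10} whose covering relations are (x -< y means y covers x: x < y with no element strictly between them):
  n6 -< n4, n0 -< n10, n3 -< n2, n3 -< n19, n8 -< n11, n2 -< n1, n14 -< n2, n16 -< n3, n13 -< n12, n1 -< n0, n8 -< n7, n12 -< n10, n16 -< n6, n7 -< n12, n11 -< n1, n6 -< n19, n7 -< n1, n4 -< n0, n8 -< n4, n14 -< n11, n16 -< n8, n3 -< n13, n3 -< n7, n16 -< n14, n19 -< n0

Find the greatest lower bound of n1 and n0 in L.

Common lower bounds of {n1, n0}: n1, n11, n14, n16, n2, n3, n7, n8.
The greatest among these is n1.

n1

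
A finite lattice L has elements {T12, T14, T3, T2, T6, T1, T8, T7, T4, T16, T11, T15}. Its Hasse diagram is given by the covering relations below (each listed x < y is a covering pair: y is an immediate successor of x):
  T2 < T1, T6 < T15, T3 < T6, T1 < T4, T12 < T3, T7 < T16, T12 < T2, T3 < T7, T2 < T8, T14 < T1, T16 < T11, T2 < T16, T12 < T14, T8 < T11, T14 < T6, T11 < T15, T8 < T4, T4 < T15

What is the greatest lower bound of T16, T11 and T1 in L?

Common lower bounds of {T16, T11, T1}: T12, T2.
The greatest among these is T2.

T2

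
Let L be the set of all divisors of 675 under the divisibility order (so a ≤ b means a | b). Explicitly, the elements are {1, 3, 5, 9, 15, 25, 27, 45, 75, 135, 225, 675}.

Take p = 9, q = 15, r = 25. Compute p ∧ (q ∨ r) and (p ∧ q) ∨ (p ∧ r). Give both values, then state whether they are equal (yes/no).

q ∨ r = 75, so p ∧ (q ∨ r) = 9 ∧ 75 = 3.
p ∧ q = 3 and p ∧ r = 1, so (p ∧ q) ∨ (p ∧ r) = 3 ∨ 1 = 3.
Equal: yes.

3; 3; yes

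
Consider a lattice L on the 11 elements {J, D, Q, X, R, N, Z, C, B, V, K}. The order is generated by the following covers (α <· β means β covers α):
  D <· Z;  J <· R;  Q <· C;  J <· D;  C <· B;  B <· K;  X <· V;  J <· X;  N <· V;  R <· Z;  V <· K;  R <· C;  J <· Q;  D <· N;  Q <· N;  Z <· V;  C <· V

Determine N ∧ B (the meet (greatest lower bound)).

Q

Common lower bounds of {N, B}: J, Q.
The greatest among these is Q.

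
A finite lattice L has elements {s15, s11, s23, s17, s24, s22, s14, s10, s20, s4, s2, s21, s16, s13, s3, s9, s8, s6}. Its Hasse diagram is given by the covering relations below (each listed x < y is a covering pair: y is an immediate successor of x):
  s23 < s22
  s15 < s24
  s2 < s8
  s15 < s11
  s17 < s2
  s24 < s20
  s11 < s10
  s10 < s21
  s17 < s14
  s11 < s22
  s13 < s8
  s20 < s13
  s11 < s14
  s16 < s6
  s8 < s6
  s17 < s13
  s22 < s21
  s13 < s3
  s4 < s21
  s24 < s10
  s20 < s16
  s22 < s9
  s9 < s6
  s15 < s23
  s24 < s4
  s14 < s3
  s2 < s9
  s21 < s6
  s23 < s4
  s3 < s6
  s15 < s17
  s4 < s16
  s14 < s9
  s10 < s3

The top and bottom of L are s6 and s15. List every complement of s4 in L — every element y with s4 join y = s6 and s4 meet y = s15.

Need y with s4 ∨ y = s6 and s4 ∧ y = s15.
Checking each element gives: s14, s17, s2.

s14, s17, s2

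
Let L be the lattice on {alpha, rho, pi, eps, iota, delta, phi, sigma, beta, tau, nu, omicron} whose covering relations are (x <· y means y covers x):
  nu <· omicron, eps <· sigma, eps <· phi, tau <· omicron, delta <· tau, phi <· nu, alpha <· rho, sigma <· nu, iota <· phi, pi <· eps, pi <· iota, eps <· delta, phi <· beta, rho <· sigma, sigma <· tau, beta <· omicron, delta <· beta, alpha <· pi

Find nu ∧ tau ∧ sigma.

sigma

Common lower bounds of {nu, tau, sigma}: alpha, eps, pi, rho, sigma.
The greatest among these is sigma.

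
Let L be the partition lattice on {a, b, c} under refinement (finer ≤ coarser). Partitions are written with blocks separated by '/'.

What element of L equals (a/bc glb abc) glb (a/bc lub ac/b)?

a/bc ∧ abc = a/bc
a/bc ∨ ac/b = abc
a/bc ∧ abc = a/bc

a/bc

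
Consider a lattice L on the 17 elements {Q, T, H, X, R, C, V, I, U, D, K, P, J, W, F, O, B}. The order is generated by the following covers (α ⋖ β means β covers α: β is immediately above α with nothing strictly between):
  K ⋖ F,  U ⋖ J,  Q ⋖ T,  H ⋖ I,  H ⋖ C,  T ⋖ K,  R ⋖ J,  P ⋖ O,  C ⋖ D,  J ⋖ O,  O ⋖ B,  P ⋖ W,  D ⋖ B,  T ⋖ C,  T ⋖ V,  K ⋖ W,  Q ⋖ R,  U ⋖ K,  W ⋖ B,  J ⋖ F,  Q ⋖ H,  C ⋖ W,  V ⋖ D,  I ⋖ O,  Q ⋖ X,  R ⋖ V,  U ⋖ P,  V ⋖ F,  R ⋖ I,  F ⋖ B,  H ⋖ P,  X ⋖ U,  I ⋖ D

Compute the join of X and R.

Common upper bounds of {X, R}: B, F, J, O.
The least among these is J.

J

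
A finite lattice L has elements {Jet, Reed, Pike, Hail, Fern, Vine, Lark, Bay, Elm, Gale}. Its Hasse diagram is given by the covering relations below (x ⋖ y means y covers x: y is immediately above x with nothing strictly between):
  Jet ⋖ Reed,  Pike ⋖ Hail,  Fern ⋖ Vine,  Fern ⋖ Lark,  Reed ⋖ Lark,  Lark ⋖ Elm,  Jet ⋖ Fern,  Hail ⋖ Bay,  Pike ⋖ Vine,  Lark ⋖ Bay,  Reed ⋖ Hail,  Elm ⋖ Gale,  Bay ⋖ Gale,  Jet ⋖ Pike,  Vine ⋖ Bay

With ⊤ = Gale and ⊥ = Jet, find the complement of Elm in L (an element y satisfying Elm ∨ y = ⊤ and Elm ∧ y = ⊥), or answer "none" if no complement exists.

Need y with Elm ∨ y = Gale and Elm ∧ y = Jet.
Checking each element gives: Pike.

Pike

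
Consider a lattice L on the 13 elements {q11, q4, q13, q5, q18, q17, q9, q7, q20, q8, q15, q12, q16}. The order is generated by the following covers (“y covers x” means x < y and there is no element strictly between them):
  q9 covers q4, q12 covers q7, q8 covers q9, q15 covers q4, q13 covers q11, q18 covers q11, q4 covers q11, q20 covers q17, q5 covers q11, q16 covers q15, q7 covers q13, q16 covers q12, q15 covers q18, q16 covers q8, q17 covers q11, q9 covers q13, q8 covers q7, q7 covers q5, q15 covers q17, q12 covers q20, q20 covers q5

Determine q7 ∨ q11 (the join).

Common upper bounds of {q7, q11}: q12, q16, q7, q8.
The least among these is q7.

q7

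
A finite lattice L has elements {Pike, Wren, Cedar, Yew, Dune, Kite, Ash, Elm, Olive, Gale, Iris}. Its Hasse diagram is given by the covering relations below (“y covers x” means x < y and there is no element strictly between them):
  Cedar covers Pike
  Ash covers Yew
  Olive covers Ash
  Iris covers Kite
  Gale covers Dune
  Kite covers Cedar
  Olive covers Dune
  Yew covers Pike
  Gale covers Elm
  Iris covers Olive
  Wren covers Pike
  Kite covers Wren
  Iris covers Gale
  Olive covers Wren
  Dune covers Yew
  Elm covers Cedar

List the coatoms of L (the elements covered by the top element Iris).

Gale, Kite, Olive

The coatoms are exactly the elements covered by Iris: Gale, Kite, Olive.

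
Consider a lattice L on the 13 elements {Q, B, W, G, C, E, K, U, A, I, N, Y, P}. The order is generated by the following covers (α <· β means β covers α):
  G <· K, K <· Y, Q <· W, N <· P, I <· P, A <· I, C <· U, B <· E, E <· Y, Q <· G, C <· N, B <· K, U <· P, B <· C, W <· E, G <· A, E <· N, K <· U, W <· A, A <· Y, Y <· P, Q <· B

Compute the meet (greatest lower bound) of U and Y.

K

Common lower bounds of {U, Y}: B, G, K, Q.
The greatest among these is K.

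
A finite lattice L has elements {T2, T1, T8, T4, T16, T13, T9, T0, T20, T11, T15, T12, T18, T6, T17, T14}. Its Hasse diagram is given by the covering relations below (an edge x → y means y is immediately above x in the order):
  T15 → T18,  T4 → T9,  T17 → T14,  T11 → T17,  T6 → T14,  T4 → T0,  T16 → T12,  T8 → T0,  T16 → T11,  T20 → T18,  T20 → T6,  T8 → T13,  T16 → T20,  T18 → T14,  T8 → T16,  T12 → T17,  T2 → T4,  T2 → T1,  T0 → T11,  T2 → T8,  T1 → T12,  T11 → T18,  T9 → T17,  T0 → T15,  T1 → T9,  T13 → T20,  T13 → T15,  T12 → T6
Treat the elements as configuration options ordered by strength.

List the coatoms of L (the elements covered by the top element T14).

The coatoms are exactly the elements covered by T14: T17, T18, T6.

T17, T18, T6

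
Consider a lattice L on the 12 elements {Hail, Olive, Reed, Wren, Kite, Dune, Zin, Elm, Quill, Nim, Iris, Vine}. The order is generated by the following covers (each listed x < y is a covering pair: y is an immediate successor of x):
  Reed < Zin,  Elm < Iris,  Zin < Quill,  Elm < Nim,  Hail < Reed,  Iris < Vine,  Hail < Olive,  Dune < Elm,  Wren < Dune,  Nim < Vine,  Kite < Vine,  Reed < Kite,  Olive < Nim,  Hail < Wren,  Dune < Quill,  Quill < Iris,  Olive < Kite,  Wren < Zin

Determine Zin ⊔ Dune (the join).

Quill

Common upper bounds of {Zin, Dune}: Iris, Quill, Vine.
The least among these is Quill.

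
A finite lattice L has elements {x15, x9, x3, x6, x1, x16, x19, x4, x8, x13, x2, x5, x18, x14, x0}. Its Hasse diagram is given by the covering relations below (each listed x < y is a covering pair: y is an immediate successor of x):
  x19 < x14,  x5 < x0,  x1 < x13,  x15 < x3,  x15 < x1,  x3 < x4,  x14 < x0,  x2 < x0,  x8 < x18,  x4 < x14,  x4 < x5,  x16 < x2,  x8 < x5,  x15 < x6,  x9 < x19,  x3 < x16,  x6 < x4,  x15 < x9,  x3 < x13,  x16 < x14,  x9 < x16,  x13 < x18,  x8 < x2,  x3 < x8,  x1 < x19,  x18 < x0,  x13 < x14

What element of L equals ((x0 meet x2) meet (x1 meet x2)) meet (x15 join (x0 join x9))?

x0 ∧ x2 = x2
x1 ∧ x2 = x15
x2 ∧ x15 = x15
x0 ∨ x9 = x0
x15 ∨ x0 = x0
x15 ∧ x0 = x15

x15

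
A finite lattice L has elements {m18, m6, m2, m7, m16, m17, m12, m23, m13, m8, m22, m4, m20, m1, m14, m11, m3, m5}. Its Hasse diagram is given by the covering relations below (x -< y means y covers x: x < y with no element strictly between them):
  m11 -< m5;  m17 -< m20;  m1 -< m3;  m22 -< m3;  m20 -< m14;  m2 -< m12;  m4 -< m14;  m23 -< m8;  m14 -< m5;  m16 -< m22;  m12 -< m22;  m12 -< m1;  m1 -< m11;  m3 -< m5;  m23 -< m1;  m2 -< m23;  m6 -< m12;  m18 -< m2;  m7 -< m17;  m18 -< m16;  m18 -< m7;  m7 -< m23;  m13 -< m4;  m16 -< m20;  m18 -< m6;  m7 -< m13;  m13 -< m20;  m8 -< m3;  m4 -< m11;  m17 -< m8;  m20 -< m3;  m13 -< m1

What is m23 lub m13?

m1

Common upper bounds of {m23, m13}: m1, m11, m3, m5.
The least among these is m1.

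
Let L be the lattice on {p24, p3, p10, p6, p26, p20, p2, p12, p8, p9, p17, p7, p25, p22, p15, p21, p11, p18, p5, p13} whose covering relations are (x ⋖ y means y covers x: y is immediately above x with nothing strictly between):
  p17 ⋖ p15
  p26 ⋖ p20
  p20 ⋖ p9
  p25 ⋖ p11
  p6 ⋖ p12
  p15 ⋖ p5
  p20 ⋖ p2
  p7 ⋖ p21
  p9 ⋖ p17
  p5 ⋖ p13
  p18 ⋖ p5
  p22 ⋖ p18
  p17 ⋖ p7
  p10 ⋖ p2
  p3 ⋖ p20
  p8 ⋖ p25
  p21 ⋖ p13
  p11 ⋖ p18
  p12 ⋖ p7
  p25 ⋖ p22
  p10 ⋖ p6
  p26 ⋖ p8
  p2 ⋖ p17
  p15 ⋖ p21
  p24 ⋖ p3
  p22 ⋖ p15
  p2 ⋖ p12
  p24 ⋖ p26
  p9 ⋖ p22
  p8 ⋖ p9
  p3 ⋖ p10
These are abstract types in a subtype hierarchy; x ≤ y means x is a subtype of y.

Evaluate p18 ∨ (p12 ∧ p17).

p5

p12 ∧ p17 = p2
p18 ∨ p2 = p5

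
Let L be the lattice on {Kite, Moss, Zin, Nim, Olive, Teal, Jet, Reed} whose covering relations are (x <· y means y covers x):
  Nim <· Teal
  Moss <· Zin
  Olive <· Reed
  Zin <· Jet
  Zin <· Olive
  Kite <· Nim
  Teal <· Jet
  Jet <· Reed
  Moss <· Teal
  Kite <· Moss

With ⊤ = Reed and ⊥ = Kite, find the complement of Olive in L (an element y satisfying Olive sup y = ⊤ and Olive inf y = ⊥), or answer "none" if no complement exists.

Nim

Need y with Olive ∨ y = Reed and Olive ∧ y = Kite.
Checking each element gives: Nim.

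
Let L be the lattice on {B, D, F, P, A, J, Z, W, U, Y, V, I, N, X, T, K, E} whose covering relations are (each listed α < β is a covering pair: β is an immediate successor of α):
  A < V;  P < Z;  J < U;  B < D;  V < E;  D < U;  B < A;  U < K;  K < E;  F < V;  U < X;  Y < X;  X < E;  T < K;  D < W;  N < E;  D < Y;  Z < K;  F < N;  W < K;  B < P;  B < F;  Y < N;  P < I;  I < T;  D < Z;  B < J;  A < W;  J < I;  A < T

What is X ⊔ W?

E

Common upper bounds of {X, W}: E.
The least among these is E.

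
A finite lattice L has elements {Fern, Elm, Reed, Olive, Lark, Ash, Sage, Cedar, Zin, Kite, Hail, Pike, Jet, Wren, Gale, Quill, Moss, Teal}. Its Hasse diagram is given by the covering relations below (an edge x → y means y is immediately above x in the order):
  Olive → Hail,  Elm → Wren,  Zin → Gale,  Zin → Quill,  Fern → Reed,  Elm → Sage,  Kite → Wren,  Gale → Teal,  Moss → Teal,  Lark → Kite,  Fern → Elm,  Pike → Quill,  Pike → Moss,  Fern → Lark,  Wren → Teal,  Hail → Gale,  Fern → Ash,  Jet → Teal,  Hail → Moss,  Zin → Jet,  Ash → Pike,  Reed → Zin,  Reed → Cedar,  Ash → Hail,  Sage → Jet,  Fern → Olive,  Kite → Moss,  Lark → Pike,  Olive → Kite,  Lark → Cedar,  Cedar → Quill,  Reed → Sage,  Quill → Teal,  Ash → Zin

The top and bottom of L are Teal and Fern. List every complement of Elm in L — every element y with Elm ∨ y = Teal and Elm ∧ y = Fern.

Need y with Elm ∨ y = Teal and Elm ∧ y = Fern.
Checking each element gives: Cedar, Gale, Hail, Moss, Pike, Quill.

Cedar, Gale, Hail, Moss, Pike, Quill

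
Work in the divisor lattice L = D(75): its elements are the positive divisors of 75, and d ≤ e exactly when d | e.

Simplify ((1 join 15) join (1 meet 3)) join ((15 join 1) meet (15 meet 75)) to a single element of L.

15

1 ∨ 15 = 15
1 ∧ 3 = 1
15 ∨ 1 = 15
15 ∨ 1 = 15
15 ∧ 75 = 15
15 ∧ 15 = 15
15 ∨ 15 = 15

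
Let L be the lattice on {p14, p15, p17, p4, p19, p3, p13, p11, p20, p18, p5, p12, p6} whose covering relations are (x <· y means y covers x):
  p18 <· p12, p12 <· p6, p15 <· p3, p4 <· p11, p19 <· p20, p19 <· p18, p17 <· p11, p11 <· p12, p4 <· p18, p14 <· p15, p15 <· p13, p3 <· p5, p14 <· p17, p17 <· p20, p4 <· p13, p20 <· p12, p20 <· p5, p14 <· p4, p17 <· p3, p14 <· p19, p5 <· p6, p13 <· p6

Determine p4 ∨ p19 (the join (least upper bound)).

p18

Common upper bounds of {p4, p19}: p12, p18, p6.
The least among these is p18.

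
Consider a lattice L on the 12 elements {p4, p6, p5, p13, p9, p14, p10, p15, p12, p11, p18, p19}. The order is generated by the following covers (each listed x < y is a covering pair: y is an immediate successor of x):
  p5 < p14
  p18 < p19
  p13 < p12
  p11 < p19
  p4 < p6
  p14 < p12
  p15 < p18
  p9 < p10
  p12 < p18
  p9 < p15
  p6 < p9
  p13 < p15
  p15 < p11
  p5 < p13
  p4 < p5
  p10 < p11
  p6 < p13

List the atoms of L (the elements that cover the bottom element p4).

The atoms are exactly the elements that cover p4: p5, p6.

p5, p6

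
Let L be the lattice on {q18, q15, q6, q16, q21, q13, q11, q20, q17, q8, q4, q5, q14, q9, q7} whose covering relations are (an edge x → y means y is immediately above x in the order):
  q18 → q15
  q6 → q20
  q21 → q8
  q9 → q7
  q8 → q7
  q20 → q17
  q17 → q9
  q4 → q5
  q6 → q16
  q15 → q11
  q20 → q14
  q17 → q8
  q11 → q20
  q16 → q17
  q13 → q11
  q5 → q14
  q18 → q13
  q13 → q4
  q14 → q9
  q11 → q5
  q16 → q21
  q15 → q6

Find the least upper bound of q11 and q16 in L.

Common upper bounds of {q11, q16}: q17, q7, q8, q9.
The least among these is q17.

q17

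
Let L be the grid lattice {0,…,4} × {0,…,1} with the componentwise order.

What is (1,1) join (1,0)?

(1,1)

Common upper bounds of {(1,1), (1,0)}: (1,1), (2,1), (3,1), (4,1).
The least among these is (1,1).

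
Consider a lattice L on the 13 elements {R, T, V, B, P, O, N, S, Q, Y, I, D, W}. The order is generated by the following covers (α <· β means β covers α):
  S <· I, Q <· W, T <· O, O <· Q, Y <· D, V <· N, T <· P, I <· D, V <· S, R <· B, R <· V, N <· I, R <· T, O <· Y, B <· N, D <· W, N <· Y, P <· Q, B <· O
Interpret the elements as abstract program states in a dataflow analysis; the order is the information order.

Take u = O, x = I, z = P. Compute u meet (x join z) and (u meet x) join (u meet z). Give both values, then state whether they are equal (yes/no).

x join z = W, so u meet (x join z) = O meet W = O.
u meet x = B and u meet z = T, so (u meet x) join (u meet z) = B join T = O.
Equal: yes.

O; O; yes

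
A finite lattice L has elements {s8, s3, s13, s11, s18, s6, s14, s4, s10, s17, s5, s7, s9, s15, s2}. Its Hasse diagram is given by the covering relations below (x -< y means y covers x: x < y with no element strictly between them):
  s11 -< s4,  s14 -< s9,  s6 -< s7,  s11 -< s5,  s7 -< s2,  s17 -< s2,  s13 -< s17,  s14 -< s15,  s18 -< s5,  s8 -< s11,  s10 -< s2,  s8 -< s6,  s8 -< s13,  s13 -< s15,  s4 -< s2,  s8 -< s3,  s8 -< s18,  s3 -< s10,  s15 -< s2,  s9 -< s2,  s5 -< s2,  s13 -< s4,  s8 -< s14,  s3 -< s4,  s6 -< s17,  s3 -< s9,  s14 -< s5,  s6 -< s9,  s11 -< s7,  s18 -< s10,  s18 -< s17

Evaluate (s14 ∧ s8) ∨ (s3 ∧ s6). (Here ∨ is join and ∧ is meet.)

s14 ∧ s8 = s8
s3 ∧ s6 = s8
s8 ∨ s8 = s8

s8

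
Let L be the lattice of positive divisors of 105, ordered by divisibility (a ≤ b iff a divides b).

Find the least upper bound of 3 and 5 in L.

In the divisibility order, the join is the least common multiple: lcm(3, 5) = 15.

15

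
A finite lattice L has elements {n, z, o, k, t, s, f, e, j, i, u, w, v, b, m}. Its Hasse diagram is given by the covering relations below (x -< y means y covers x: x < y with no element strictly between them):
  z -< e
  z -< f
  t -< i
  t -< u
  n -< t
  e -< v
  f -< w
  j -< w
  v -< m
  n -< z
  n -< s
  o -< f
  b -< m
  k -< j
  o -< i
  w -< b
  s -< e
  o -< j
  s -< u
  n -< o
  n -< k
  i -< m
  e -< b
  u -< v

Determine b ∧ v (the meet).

Common lower bounds of {b, v}: e, n, s, z.
The greatest among these is e.

e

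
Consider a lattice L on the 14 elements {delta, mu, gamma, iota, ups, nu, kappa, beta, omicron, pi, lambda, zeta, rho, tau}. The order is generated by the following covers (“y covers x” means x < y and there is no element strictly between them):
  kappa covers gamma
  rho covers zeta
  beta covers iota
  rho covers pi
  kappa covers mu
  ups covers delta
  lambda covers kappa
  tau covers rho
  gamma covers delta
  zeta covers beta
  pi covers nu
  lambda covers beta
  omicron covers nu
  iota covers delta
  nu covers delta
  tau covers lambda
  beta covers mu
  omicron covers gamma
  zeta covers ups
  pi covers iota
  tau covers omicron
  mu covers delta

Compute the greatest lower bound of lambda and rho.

Common lower bounds of {lambda, rho}: beta, delta, iota, mu.
The greatest among these is beta.

beta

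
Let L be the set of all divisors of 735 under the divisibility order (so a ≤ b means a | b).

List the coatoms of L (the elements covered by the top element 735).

105, 147, 245

The coatoms are exactly the elements covered by 735: 105, 147, 245.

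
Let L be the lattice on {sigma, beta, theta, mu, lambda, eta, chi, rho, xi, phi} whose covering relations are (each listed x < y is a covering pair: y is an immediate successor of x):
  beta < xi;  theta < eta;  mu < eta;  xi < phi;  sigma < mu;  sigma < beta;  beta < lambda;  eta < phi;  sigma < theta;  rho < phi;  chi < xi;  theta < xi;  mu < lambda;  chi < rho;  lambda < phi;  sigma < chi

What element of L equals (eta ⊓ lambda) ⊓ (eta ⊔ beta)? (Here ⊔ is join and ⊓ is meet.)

mu

eta ∧ lambda = mu
eta ∨ beta = phi
mu ∧ phi = mu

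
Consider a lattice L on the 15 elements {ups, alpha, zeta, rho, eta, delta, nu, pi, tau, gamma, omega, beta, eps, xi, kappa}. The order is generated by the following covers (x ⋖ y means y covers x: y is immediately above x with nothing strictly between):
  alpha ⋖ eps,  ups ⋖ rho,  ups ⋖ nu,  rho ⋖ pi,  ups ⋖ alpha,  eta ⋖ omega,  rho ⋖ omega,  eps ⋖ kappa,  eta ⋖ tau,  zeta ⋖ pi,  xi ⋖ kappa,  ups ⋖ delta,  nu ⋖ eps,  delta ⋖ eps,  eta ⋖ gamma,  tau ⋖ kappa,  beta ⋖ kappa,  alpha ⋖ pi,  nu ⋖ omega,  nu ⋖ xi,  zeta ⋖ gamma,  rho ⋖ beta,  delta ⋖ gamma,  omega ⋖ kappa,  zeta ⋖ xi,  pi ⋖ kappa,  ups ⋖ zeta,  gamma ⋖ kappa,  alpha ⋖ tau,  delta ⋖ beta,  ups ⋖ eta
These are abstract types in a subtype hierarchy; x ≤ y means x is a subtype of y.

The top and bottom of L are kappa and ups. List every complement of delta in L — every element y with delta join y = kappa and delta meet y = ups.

omega, pi, tau, xi

Need y with delta ∨ y = kappa and delta ∧ y = ups.
Checking each element gives: omega, pi, tau, xi.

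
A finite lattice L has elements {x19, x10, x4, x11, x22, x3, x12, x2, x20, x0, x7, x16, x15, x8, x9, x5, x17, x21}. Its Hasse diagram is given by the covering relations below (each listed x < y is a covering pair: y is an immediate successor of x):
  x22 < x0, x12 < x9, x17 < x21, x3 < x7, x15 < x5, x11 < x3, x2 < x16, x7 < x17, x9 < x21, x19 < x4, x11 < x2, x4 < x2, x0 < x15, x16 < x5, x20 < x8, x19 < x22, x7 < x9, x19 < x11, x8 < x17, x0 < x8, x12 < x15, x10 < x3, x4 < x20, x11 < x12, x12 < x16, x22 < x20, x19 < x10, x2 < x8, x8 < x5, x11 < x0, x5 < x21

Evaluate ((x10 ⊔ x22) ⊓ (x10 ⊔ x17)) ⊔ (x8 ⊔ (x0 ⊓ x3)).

x10 ∨ x22 = x17
x10 ∨ x17 = x17
x17 ∧ x17 = x17
x0 ∧ x3 = x11
x8 ∨ x11 = x8
x17 ∨ x8 = x17

x17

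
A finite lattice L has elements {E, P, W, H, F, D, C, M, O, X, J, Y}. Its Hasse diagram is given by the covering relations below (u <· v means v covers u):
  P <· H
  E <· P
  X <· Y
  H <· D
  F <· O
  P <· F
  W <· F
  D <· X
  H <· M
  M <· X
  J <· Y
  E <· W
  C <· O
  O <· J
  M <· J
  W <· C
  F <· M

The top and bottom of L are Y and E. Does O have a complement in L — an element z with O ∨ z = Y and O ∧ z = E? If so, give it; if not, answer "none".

For every candidate z, either O ∨ z ≠ Y or O ∧ z ≠ E; no complement exists.

none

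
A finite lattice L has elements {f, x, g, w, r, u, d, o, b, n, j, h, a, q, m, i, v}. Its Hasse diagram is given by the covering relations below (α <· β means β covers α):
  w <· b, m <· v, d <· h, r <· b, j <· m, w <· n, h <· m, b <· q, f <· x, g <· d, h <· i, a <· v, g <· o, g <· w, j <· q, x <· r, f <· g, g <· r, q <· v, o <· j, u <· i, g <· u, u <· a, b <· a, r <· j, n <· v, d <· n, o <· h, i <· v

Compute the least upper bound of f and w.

Common upper bounds of {f, w}: a, b, n, q, v, w.
The least among these is w.

w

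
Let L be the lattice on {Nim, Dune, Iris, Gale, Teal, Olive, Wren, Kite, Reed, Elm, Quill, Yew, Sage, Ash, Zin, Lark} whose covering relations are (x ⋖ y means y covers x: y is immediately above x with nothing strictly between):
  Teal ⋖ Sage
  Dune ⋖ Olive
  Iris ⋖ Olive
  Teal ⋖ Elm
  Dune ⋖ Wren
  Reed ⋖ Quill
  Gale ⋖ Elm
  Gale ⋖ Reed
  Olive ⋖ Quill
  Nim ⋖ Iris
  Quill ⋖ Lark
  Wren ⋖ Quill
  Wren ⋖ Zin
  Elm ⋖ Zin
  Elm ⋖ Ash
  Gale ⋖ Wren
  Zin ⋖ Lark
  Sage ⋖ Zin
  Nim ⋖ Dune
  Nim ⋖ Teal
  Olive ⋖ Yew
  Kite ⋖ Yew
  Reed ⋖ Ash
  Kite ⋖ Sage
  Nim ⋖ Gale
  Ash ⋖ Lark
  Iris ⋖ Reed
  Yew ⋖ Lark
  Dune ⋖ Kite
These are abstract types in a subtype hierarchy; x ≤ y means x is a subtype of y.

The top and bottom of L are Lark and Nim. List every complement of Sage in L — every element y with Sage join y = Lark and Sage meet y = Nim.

Iris, Reed

Need y with Sage ∨ y = Lark and Sage ∧ y = Nim.
Checking each element gives: Iris, Reed.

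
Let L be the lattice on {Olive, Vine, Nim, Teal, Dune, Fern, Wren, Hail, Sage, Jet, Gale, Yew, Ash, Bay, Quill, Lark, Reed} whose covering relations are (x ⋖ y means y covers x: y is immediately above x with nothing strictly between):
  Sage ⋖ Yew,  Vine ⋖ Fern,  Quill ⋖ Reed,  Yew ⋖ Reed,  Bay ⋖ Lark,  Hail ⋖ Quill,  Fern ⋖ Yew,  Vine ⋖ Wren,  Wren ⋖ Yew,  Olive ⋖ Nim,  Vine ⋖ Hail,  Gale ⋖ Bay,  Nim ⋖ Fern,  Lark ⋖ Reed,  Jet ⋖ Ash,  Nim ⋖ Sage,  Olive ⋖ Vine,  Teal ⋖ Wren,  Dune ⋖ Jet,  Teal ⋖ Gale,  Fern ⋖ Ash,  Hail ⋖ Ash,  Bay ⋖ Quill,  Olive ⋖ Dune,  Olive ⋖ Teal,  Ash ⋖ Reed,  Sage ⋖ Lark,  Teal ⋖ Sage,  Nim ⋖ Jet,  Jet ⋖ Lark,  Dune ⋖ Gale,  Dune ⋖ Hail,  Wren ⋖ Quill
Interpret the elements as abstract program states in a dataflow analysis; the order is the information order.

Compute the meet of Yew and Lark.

Sage

Common lower bounds of {Yew, Lark}: Nim, Olive, Sage, Teal.
The greatest among these is Sage.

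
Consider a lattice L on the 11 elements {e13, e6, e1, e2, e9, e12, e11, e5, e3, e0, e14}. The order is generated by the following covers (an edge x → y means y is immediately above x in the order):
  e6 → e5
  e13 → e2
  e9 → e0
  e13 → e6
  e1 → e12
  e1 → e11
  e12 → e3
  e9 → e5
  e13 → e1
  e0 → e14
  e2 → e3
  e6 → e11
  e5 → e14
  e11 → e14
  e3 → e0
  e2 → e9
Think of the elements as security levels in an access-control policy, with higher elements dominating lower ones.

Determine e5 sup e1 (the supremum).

e14

Common upper bounds of {e5, e1}: e14.
The least among these is e14.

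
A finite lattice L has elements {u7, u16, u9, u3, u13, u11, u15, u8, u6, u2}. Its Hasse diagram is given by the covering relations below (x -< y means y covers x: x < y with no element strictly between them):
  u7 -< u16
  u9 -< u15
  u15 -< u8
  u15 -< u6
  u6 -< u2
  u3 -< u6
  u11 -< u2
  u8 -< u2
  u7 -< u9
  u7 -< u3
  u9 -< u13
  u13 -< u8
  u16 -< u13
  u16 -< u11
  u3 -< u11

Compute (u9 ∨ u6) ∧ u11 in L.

u9 ∨ u6 = u6
u6 ∧ u11 = u3

u3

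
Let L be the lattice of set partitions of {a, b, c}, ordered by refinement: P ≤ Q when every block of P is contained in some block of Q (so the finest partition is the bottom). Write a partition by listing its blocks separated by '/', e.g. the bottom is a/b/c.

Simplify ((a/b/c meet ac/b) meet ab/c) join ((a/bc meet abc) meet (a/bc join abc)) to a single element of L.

a/b/c ∧ ac/b = a/b/c
a/b/c ∧ ab/c = a/b/c
a/bc ∧ abc = a/bc
a/bc ∨ abc = abc
a/bc ∧ abc = a/bc
a/b/c ∨ a/bc = a/bc

a/bc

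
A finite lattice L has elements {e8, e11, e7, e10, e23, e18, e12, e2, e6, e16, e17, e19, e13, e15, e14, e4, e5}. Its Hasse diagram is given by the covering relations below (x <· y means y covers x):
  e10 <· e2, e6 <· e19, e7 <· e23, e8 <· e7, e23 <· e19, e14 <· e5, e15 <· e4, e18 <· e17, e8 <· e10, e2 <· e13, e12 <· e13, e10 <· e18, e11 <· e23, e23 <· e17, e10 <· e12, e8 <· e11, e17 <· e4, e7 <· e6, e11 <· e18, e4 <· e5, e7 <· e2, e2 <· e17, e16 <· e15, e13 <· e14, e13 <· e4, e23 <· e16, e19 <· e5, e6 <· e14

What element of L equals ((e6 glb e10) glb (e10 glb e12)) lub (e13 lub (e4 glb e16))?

e6 ∧ e10 = e8
e10 ∧ e12 = e10
e8 ∧ e10 = e8
e4 ∧ e16 = e16
e13 ∨ e16 = e4
e8 ∨ e4 = e4

e4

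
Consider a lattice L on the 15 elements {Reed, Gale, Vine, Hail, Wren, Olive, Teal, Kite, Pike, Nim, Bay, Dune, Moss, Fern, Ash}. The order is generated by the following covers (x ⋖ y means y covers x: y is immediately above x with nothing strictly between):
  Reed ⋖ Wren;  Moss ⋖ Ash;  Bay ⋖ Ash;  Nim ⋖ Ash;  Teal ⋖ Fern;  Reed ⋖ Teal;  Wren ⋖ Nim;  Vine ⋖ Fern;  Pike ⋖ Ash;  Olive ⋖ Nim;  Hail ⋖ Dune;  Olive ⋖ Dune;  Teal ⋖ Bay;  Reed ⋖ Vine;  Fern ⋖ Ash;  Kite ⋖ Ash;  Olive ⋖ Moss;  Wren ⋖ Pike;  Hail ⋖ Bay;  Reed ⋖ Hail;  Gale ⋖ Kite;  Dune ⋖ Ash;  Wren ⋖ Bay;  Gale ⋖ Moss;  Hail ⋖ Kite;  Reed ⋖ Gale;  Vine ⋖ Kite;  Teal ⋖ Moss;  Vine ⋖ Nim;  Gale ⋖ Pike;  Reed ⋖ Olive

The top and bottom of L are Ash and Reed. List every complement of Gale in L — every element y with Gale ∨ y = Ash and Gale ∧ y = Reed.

Bay, Dune, Fern, Nim

Need y with Gale ∨ y = Ash and Gale ∧ y = Reed.
Checking each element gives: Bay, Dune, Fern, Nim.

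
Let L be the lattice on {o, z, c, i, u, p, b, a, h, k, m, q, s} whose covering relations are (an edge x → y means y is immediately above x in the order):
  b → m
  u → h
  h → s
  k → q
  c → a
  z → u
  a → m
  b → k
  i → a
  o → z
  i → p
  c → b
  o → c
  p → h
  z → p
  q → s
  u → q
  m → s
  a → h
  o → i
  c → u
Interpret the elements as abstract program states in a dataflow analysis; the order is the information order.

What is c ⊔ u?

u

Common upper bounds of {c, u}: h, q, s, u.
The least among these is u.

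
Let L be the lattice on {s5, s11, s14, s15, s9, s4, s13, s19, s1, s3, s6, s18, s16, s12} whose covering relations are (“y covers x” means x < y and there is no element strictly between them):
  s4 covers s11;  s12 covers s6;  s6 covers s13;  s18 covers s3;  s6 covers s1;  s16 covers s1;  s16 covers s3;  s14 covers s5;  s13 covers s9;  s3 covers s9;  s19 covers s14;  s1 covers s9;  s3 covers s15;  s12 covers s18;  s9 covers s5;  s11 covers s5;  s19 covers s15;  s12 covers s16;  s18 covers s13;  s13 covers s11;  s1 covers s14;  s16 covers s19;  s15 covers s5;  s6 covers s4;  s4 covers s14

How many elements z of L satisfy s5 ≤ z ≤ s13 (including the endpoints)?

The interval [s5, s13] = {s11, s13, s5, s9}, which has 4 elements.

4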